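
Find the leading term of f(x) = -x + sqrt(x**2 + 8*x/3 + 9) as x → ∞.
4/3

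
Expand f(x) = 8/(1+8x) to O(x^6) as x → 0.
8 - 64*x + 512*x**2 - 4096*x**3 + 32768*x**4 - 262144*x**5 + O(x**6)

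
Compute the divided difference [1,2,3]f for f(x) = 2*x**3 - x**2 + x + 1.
11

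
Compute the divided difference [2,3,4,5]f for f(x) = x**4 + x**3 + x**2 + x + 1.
15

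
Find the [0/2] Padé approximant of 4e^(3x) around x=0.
4/(9*x**2/2 - 3*x + 1)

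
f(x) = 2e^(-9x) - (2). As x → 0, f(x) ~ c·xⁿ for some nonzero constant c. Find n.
1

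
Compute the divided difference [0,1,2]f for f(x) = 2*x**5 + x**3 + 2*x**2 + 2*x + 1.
35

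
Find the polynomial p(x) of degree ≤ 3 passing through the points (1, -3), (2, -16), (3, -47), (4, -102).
-x**3 - 3*x**2 + 3*x - 2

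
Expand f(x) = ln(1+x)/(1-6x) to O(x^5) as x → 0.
x + 11*x**2/2 + 100*x**3/3 + 799*x**4/4 + O(x**5)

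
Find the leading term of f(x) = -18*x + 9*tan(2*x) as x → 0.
24*x**3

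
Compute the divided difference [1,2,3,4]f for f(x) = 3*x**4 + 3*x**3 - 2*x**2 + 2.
33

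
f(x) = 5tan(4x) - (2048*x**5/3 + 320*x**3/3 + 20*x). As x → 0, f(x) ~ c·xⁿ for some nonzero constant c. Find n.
7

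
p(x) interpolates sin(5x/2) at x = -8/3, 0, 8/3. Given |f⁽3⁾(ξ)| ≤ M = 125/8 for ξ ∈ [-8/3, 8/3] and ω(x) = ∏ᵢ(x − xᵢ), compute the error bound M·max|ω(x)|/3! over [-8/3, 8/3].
8000*sqrt(3)/729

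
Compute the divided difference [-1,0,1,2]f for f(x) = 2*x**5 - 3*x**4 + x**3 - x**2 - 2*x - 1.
5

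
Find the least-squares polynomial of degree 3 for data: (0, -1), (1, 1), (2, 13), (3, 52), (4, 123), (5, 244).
-59/63 + (-19/54)x + (-23/252)x² + (215/108)x³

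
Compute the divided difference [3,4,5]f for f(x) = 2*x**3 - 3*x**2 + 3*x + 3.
21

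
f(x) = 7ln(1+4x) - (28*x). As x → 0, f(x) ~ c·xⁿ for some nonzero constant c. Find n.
2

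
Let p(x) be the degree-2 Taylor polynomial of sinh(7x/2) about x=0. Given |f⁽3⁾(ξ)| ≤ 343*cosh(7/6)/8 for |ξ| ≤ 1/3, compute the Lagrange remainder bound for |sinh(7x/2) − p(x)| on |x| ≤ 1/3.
343*cosh(7/6)/1296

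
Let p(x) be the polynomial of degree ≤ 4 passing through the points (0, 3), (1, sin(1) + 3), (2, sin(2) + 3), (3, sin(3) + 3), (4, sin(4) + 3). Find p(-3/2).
-693*sin(1)/32 + 315*sin(4)/128 - 385*sin(3)/32 + 3 + 1485*sin(2)/64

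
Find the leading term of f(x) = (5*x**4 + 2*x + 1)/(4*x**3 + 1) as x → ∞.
5*x/4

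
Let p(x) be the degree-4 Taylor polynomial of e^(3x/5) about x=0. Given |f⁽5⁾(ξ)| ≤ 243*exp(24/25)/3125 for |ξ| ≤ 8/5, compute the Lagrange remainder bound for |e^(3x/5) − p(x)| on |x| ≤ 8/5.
331776*exp(24/25)/48828125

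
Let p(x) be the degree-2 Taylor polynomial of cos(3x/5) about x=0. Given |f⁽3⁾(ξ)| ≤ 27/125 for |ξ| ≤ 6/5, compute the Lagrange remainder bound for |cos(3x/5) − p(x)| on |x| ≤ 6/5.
972/15625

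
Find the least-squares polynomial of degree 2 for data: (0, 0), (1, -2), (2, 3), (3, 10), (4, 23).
-8/35 + (-117/35)x + (16/7)x²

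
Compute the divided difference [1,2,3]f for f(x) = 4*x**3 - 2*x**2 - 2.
22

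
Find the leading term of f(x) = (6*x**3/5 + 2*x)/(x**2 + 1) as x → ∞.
6*x/5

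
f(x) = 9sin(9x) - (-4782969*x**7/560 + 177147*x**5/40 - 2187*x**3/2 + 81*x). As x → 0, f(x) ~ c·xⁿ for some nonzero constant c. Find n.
9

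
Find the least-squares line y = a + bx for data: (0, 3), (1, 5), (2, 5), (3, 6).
a = 17/5, b = 9/10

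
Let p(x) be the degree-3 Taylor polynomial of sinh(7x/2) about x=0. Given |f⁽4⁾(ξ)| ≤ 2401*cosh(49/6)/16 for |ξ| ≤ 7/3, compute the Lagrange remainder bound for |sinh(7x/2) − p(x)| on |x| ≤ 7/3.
5764801*cosh(49/6)/31104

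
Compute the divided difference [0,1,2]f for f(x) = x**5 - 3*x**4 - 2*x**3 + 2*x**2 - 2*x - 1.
-10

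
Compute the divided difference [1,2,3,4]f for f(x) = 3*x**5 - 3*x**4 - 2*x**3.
163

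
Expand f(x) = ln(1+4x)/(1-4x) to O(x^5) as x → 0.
4*x + 8*x**2 + 160*x**3/3 + 448*x**4/3 + O(x**5)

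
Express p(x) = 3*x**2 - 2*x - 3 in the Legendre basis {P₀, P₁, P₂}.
(-2)P₀ + (-2)P₁ + (2)P₂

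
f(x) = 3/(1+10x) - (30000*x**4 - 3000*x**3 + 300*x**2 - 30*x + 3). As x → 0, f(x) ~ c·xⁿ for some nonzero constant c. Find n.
5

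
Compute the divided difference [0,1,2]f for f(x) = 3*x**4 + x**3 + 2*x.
24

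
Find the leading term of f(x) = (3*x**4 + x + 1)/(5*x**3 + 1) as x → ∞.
3*x/5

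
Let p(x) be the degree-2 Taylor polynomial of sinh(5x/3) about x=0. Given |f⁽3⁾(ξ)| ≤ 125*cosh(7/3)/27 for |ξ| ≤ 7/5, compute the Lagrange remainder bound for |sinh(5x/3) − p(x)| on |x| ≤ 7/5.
343*cosh(7/3)/162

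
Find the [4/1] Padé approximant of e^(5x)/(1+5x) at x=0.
(6625*x**4/216 + 175*x**3/9 + 25*x**2/2 + 44*x/9 + 1)/(44*x/9 + 1)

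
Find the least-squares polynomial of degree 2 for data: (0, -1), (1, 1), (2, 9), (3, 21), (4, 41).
-31/35 + (-36/35)x + (20/7)x²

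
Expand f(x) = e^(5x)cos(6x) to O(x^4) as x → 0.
1 + 5*x - 11*x**2/2 - 415*x**3/6 + O(x**4)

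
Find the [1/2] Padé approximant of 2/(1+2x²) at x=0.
2/(2*x**2 + 1)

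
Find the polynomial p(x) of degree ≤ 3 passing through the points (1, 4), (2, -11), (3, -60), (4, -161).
-3*x**3 + x**2 + 3*x + 3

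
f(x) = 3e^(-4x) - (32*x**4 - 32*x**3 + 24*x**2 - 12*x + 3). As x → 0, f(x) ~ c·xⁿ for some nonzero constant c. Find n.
5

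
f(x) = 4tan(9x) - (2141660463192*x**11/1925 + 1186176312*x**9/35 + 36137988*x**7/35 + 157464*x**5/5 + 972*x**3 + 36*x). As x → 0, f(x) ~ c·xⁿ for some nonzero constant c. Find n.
13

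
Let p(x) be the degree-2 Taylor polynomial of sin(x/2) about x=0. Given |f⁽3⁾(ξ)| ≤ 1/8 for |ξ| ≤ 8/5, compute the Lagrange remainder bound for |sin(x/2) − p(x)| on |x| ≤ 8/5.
32/375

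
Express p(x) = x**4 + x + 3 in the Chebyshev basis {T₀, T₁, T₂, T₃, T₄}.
(27/8)T₀ + T₁ + (1/2)T₂ + (1/8)T₄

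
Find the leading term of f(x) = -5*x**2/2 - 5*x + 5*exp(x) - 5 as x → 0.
5*x**3/6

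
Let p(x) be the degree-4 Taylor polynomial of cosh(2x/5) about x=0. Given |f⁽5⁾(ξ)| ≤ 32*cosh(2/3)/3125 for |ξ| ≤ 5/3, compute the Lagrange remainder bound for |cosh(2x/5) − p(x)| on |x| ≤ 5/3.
4*cosh(2/3)/3645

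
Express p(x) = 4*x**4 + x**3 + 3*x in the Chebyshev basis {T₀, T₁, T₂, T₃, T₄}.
(3/2)T₀ + (15/4)T₁ + (2)T₂ + (1/4)T₃ + (1/2)T₄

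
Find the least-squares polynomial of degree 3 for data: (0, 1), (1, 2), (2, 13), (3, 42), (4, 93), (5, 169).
25/21 + (-517/126)x + (295/84)x² + (29/36)x³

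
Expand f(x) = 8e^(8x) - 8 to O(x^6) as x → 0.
64*x + 256*x**2 + 2048*x**3/3 + 4096*x**4/3 + 32768*x**5/15 + O(x**6)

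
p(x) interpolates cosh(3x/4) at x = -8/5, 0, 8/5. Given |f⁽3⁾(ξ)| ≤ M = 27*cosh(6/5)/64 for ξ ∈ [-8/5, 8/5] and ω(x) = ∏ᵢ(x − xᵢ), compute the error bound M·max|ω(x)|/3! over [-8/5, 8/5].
8*sqrt(3)*cosh(6/5)/125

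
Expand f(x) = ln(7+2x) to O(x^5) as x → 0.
log(7) + 2*x/7 - 2*x**2/49 + 8*x**3/1029 - 4*x**4/2401 + O(x**5)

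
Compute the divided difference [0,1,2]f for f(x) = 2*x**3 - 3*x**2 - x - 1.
3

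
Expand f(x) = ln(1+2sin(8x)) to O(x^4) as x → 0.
16*x - 128*x**2 + 3584*x**3/3 + O(x**4)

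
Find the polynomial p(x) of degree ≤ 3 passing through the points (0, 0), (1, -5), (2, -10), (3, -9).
x**3 - 3*x**2 - 3*x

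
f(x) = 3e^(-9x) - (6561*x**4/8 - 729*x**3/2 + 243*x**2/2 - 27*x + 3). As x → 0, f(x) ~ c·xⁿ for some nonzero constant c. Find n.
5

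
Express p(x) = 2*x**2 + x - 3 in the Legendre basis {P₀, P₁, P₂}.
(-7/3)P₀ + P₁ + (4/3)P₂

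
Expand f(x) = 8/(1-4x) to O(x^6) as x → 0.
8 + 32*x + 128*x**2 + 512*x**3 + 2048*x**4 + 8192*x**5 + O(x**6)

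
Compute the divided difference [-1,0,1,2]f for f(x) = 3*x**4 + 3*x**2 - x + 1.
6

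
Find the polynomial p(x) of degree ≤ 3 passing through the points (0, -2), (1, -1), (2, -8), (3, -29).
-x**3 - x**2 + 3*x - 2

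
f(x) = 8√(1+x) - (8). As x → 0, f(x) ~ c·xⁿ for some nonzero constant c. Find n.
1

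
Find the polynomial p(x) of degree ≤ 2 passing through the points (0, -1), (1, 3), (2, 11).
2*x**2 + 2*x - 1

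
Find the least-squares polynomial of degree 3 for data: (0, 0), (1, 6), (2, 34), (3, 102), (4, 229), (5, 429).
5/42 + (-11/252)x + (229/84)x² + (26/9)x³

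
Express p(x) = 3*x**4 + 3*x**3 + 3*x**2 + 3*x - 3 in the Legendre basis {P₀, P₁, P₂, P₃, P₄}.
(-7/5)P₀ + (24/5)P₁ + (26/7)P₂ + (6/5)P₃ + (24/35)P₄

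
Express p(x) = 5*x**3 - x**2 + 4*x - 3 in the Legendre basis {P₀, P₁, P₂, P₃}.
(-10/3)P₀ + (7)P₁ + (-2/3)P₂ + (2)P₃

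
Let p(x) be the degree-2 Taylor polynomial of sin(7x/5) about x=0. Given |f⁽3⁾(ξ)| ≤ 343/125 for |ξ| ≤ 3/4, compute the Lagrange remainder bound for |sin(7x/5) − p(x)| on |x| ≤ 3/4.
3087/16000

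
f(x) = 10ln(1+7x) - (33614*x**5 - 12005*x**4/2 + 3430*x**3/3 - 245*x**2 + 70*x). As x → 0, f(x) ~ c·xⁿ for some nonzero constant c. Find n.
6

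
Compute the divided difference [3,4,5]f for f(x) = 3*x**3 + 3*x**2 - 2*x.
39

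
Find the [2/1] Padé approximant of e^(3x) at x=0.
(3*x**2/2 + 2*x + 1)/(1 - x)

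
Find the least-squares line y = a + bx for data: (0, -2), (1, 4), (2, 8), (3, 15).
a = -2, b = 11/2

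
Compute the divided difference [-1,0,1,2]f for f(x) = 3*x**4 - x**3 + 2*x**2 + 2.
5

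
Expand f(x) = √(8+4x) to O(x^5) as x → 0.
2*sqrt(2) + sqrt(2)*x/2 - sqrt(2)*x**2/16 + sqrt(2)*x**3/64 - 5*sqrt(2)*x**4/1024 + O(x**5)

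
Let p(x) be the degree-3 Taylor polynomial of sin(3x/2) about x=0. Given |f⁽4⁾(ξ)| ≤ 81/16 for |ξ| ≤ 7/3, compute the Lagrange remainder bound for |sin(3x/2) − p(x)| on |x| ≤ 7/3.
2401/384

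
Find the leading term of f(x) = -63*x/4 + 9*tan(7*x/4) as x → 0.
1029*x**3/64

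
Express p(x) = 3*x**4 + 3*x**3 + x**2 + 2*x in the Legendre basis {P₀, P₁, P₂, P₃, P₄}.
(14/15)P₀ + (19/5)P₁ + (50/21)P₂ + (6/5)P₃ + (24/35)P₄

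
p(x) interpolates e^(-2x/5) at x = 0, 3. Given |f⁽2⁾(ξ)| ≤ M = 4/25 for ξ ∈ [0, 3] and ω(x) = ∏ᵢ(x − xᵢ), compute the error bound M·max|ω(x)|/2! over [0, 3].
9/50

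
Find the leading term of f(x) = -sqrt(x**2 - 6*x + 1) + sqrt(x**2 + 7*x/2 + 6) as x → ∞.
19/4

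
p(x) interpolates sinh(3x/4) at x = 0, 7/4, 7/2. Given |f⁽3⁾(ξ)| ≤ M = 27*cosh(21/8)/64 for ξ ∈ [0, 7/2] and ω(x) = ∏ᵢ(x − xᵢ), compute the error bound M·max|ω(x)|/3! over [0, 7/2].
343*sqrt(3)*cosh(21/8)/4096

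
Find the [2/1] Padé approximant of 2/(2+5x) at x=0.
1/(5*x/2 + 1)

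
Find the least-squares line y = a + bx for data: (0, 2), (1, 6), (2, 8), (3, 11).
a = 12/5, b = 29/10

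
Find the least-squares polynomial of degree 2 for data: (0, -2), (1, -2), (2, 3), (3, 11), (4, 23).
-15/7 + (-99/70)x + (27/14)x²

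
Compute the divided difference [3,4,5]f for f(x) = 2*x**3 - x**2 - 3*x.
23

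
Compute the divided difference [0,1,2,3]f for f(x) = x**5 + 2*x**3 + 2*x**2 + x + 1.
27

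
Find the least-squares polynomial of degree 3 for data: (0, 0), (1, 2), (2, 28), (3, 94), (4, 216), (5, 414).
-8/63 + (-632/189)x + (187/63)x² + (77/27)x³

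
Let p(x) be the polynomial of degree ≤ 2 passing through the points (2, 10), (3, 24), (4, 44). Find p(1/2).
1/4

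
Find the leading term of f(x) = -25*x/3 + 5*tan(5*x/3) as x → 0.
625*x**3/81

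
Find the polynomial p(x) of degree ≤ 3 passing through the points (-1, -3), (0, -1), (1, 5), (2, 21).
x**3 + 2*x**2 + 3*x - 1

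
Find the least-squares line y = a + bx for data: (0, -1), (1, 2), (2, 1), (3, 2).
a = -1/5, b = 4/5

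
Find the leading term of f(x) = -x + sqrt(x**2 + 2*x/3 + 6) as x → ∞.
1/3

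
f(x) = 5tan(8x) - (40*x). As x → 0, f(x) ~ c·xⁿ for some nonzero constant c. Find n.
3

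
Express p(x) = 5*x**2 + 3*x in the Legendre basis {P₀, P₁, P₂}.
(5/3)P₀ + (3)P₁ + (10/3)P₂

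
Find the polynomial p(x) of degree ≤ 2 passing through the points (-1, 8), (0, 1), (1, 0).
3*x**2 - 4*x + 1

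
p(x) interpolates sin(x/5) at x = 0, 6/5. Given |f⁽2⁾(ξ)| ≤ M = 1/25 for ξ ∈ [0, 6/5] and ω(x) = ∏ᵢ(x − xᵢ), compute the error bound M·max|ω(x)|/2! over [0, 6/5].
9/1250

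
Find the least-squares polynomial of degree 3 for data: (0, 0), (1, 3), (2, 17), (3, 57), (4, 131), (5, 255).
1/42 + (221/252)x + (-5/42)x² + (73/36)x³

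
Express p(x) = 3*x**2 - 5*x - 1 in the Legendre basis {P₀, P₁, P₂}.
(-5)P₁ + (2)P₂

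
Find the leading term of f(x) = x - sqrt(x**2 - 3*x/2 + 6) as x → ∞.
3/4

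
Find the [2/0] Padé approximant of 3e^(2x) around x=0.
6*x**2 + 6*x + 3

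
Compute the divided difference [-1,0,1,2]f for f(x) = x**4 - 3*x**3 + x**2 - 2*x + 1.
-1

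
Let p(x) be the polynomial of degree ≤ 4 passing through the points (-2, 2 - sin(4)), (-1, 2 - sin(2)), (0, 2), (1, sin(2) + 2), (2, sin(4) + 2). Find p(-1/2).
-5*sin(2)/8 + sin(4)/16 + 2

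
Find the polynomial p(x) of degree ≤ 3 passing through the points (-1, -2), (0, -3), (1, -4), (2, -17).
-2*x**3 + x - 3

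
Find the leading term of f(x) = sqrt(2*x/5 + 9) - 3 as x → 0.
x/15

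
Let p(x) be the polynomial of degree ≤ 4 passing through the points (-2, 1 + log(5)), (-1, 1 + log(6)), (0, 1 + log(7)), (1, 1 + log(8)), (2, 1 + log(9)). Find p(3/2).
1 + log(8*sqrt(2)*3**(49/64)*5**(123/128)*7**(29/64)/35)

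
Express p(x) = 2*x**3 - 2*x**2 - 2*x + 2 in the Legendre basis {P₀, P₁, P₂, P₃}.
(4/3)P₀ + (-4/5)P₁ + (-4/3)P₂ + (4/5)P₃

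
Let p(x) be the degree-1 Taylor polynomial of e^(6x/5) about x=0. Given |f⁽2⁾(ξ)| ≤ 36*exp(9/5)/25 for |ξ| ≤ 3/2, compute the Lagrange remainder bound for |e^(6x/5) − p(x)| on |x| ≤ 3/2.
81*exp(9/5)/50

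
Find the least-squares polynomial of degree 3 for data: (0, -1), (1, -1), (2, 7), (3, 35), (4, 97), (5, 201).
-8/9 + (-289/378)x + (-199/126)x² + (53/27)x³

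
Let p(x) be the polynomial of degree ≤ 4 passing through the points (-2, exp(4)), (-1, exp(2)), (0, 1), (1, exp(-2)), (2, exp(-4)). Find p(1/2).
(-5 + 60*exp(2) + (-20*exp(2) + 90 + 3*exp(4))*exp(4))*exp(-4)/128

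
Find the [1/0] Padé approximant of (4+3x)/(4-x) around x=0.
x + 1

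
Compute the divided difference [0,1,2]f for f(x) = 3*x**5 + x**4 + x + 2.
52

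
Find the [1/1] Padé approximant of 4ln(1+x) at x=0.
4*x/(x/2 + 1)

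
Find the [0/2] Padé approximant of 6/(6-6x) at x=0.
1/(1 - x)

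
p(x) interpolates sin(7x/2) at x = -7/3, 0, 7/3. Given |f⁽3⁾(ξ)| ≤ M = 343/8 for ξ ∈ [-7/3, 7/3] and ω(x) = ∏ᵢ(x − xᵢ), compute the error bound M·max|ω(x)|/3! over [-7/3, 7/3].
117649*sqrt(3)/5832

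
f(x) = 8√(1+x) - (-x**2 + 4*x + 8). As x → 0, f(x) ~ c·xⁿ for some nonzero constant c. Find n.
3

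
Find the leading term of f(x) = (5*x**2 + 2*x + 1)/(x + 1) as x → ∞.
5*x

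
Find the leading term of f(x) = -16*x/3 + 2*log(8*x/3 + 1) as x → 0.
-64*x**2/9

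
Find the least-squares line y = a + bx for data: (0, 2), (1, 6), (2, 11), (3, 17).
a = 3/2, b = 5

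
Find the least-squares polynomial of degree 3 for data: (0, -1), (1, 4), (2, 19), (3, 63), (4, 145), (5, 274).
-38/63 + (89/378)x + (143/126)x² + (53/27)x³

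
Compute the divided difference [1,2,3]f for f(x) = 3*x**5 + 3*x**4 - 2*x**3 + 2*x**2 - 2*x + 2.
335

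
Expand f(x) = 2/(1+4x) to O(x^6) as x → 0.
2 - 8*x + 32*x**2 - 128*x**3 + 512*x**4 - 2048*x**5 + O(x**6)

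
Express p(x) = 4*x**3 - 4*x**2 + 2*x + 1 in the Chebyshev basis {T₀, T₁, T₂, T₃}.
-T₀ + (5)T₁ + (-2)T₂ + T₃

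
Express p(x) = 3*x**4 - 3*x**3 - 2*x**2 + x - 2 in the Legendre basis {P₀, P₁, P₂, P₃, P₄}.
(-31/15)P₀ + (-4/5)P₁ + (8/21)P₂ + (-6/5)P₃ + (24/35)P₄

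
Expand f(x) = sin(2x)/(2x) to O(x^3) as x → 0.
1 - 2*x**2/3 + O(x**3)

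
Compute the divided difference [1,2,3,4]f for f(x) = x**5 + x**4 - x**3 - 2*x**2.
74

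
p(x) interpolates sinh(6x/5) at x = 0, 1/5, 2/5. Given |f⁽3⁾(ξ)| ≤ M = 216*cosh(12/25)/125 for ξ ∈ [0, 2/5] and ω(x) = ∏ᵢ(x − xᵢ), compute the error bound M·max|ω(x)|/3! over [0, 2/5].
8*sqrt(3)*cosh(12/25)/15625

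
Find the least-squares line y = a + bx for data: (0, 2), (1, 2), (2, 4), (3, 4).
a = 9/5, b = 4/5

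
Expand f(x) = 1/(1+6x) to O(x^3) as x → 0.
1 - 6*x + 36*x**2 + O(x**3)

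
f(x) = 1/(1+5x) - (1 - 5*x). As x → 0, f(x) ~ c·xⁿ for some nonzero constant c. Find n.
2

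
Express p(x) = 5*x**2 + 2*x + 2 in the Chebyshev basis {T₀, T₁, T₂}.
(9/2)T₀ + (2)T₁ + (5/2)T₂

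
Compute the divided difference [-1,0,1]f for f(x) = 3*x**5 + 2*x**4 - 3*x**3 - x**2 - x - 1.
1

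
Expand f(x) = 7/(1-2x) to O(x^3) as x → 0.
7 + 14*x + 28*x**2 + O(x**3)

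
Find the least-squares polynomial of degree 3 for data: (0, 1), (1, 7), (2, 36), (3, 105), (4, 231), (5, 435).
55/63 + (563/378)x + (124/63)x² + (163/54)x³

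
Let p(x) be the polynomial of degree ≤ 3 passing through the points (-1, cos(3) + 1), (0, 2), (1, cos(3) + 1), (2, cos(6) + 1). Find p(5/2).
35*cos(6)/16 + 37/16 - 5*cos(3)/2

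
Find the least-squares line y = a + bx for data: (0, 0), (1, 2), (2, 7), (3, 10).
a = -1/2, b = 7/2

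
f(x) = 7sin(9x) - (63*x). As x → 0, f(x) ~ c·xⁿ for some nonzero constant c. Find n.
3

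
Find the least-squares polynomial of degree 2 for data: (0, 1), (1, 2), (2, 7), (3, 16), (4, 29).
1 - x + (2)x²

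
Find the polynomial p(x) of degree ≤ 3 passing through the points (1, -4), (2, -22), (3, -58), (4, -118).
-x**3 - 3*x**2 - 2*x + 2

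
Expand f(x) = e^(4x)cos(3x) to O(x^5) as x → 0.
1 + 4*x + 7*x**2/2 - 22*x**3/3 - 527*x**4/24 + O(x**5)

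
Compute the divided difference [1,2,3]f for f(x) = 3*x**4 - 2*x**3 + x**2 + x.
64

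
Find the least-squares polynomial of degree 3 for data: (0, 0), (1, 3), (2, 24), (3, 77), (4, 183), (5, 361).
-3/14 + (191/84)x + (-10/7)x² + (37/12)x³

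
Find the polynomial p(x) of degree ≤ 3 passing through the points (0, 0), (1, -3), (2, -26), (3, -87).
-3*x**3 - x**2 + x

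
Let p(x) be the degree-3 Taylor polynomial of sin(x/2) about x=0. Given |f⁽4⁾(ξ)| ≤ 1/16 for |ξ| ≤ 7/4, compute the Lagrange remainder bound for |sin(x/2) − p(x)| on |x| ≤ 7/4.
2401/98304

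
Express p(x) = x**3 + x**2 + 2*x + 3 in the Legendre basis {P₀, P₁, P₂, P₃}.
(10/3)P₀ + (13/5)P₁ + (2/3)P₂ + (2/5)P₃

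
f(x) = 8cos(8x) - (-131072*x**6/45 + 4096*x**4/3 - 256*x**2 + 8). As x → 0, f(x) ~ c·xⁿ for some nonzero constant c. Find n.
8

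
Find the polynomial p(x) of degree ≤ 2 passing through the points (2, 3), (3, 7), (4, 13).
x**2 - x + 1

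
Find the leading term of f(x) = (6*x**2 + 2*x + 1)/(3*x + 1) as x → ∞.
2*x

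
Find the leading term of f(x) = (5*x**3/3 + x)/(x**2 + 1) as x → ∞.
5*x/3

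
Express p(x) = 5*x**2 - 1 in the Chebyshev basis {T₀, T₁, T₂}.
(3/2)T₀ + (5/2)T₂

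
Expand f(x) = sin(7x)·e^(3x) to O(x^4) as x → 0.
7*x + 21*x**2 - 77*x**3/3 + O(x**4)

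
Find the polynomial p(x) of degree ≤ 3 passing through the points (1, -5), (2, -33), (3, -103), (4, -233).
-3*x**3 - 3*x**2 + 2*x - 1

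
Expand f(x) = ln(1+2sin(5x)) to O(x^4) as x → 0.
10*x - 50*x**2 + 875*x**3/3 + O(x**4)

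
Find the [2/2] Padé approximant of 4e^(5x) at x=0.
(25*x**2/3 + 10*x + 4)/(25*x**2/12 - 5*x/2 + 1)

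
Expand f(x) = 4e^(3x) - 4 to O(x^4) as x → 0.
12*x + 18*x**2 + 18*x**3 + O(x**4)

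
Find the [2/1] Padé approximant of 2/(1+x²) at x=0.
2 - 2*x**2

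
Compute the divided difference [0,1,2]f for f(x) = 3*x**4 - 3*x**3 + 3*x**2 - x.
15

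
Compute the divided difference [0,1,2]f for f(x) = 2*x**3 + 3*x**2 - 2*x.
9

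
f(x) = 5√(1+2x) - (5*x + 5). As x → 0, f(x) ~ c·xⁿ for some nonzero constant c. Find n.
2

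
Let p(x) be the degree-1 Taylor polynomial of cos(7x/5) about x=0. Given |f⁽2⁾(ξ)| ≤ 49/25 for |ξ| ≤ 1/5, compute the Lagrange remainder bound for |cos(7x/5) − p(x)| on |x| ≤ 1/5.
49/1250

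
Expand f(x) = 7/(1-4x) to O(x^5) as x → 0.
7 + 28*x + 112*x**2 + 448*x**3 + 1792*x**4 + O(x**5)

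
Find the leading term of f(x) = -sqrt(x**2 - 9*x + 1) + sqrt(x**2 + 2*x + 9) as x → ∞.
11/2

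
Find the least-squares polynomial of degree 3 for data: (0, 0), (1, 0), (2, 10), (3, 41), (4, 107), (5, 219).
-1/42 + (-125/252)x + (-17/12)x² + (37/18)x³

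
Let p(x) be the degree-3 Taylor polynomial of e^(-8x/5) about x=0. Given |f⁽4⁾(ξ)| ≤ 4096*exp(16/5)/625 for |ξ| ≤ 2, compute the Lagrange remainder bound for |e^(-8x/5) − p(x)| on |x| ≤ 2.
8192*exp(16/5)/1875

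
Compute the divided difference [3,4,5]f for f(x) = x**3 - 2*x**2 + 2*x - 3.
10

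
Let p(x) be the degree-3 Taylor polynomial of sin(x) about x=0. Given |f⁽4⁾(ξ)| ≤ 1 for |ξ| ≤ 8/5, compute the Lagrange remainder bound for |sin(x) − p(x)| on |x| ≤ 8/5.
512/1875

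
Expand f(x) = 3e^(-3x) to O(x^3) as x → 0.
3 - 9*x + 27*x**2/2 + O(x**3)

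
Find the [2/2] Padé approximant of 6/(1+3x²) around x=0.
6/(3*x**2 + 1)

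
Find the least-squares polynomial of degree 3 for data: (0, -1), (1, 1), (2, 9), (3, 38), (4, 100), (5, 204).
-11/14 + (33/28)x + (-57/28)x² + (2)x³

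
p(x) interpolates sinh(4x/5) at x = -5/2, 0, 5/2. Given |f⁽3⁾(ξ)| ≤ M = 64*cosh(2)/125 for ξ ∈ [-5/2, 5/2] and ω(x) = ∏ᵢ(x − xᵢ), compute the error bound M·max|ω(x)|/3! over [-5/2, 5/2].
8*sqrt(3)*cosh(2)/27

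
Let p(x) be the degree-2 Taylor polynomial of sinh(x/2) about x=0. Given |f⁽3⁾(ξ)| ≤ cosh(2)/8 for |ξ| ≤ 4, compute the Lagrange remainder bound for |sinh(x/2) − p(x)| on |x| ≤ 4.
4*cosh(2)/3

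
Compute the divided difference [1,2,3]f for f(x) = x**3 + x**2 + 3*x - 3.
7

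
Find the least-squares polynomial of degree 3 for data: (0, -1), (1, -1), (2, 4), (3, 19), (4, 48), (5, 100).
-47/42 + (53/252)x + (-61/84)x² + (17/18)x³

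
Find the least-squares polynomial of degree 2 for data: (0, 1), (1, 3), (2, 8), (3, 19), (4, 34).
41/35 + (-33/35)x + (16/7)x²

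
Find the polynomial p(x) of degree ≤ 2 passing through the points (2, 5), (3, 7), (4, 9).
2*x + 1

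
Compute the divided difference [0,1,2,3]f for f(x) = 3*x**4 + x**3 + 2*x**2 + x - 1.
19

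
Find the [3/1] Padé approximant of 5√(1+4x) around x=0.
(-5*x**3 + 15*x**2 + 45*x/2 + 5)/(5*x/2 + 1)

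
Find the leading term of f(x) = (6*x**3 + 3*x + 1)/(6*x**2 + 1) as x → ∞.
x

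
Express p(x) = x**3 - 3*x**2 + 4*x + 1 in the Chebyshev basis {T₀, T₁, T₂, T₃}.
(-1/2)T₀ + (19/4)T₁ + (-3/2)T₂ + (1/4)T₃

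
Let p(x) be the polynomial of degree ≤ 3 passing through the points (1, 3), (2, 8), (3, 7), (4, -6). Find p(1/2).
1/8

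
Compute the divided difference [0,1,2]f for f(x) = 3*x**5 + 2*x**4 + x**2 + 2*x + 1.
60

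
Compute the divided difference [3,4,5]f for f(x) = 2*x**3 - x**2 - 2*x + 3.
23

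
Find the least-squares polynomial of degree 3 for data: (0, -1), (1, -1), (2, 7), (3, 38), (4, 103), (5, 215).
-19/21 + (-7/9)x + (-37/21)x² + (19/9)x³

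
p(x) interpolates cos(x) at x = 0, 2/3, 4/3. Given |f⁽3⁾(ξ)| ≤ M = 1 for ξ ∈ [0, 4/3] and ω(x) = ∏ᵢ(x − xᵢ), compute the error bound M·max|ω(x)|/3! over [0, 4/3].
8*sqrt(3)/729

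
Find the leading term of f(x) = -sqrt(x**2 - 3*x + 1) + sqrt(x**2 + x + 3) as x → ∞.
2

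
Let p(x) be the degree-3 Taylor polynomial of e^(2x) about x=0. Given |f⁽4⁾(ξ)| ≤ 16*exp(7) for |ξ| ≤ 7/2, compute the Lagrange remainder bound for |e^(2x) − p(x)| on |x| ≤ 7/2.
2401*exp(7)/24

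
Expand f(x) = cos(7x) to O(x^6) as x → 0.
1 - 49*x**2/2 + 2401*x**4/24 + O(x**6)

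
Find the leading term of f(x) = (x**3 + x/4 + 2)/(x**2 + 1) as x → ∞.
x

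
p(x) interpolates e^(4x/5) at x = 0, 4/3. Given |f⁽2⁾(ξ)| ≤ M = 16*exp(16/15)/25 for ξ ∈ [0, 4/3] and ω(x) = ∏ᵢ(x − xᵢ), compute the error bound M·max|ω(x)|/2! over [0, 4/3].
32*exp(16/15)/225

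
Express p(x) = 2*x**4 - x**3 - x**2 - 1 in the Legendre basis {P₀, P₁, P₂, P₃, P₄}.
(-14/15)P₀ + (-3/5)P₁ + (10/21)P₂ + (-2/5)P₃ + (16/35)P₄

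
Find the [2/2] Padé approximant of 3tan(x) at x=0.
3*x/(1 - x**2/3)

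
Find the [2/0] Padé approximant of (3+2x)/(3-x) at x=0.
x**2/3 + x + 1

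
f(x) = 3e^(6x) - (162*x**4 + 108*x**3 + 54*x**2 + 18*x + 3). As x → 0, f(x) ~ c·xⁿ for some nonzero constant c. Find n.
5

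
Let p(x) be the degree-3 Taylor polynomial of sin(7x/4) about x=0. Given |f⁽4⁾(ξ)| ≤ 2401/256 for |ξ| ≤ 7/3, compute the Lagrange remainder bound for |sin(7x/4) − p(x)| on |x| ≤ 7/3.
5764801/497664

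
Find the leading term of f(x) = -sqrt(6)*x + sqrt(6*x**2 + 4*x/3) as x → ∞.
sqrt(6)/9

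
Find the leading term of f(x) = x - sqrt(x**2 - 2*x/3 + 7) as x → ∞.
1/3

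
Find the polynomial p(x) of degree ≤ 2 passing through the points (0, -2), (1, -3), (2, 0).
2*x**2 - 3*x - 2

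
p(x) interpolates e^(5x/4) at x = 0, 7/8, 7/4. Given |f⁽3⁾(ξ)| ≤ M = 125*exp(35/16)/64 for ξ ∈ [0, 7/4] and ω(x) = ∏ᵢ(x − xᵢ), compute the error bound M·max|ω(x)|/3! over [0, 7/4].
42875*sqrt(3)*exp(35/16)/884736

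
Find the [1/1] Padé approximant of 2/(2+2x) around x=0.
1/(x + 1)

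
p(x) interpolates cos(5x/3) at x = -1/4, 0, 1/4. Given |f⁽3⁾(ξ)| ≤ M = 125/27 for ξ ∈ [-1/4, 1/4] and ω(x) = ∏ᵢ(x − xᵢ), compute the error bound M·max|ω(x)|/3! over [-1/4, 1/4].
125*sqrt(3)/46656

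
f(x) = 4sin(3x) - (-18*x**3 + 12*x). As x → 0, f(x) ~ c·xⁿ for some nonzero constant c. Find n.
5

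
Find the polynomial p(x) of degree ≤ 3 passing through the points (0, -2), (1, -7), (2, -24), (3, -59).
-x**3 - 3*x**2 - x - 2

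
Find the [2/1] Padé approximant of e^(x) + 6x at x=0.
(-11*x**2/6 + 20*x/3 + 1)/(1 - x/3)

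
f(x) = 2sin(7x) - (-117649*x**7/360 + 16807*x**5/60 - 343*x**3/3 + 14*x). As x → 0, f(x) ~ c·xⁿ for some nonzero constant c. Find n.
9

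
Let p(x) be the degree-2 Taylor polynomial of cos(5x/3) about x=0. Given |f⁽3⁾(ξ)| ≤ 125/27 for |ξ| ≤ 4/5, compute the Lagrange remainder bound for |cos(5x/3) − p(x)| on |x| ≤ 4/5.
32/81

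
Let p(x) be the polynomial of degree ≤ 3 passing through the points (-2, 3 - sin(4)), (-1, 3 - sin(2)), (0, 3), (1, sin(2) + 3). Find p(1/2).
-sin(4)/16 + 5*sin(2)/8 + 3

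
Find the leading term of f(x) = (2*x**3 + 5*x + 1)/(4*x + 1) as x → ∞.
x**2/2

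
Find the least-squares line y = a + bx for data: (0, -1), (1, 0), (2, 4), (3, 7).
a = -17/10, b = 14/5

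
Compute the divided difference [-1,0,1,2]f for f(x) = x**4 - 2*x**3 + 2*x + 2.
0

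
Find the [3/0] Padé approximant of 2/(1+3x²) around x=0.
2 - 6*x**2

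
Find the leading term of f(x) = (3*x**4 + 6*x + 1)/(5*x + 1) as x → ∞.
3*x**3/5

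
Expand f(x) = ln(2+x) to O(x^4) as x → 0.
log(2) + x/2 - x**2/8 + x**3/24 + O(x**4)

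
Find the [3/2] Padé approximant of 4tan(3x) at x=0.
(-36*x**3/5 + 12*x)/(1 - 18*x**2/5)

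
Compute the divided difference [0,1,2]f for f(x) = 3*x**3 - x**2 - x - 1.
8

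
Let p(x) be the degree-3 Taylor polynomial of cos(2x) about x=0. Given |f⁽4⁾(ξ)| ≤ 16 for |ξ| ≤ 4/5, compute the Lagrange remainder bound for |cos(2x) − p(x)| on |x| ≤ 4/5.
512/1875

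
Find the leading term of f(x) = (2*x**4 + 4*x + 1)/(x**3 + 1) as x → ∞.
2*x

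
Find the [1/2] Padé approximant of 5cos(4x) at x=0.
5/(8*x**2 + 1)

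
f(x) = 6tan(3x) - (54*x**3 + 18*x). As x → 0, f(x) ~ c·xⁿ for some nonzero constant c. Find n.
5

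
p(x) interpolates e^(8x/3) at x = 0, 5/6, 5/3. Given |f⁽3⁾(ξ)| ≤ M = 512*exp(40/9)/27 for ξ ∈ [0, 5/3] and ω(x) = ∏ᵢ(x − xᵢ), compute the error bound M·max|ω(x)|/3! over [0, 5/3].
8000*sqrt(3)*exp(40/9)/19683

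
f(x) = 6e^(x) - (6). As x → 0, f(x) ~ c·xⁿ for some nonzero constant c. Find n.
1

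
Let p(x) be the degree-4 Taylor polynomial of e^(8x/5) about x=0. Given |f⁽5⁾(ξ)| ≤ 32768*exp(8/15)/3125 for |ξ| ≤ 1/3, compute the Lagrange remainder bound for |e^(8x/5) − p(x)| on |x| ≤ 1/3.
4096*exp(8/15)/11390625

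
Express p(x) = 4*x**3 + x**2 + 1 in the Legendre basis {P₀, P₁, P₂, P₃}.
(4/3)P₀ + (12/5)P₁ + (2/3)P₂ + (8/5)P₃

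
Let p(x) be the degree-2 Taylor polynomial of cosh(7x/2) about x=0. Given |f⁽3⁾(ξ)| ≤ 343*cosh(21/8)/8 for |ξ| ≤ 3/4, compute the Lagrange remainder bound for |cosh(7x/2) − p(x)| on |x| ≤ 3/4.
3087*cosh(21/8)/1024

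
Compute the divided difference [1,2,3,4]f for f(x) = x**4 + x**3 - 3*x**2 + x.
11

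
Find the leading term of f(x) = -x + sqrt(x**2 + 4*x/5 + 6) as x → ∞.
2/5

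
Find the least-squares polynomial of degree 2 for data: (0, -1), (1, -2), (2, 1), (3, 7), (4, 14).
-9/7 + (-107/70)x + (19/14)x²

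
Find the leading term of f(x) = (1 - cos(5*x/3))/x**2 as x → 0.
25/18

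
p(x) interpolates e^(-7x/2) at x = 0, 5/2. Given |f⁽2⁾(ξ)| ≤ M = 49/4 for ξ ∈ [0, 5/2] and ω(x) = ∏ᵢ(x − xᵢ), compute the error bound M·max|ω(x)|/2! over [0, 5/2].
1225/128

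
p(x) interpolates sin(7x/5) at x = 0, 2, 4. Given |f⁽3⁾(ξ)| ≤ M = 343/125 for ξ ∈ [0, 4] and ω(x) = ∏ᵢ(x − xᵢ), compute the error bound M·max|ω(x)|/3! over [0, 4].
2744*sqrt(3)/3375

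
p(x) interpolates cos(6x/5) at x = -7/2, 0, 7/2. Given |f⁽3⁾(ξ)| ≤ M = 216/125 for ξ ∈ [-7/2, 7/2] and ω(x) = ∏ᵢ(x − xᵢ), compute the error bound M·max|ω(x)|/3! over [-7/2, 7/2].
343*sqrt(3)/125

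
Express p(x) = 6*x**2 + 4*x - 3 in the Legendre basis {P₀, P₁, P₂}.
-P₀ + (4)P₁ + (4)P₂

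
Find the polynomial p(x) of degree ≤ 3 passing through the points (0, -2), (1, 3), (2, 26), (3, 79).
2*x**3 + 3*x**2 - 2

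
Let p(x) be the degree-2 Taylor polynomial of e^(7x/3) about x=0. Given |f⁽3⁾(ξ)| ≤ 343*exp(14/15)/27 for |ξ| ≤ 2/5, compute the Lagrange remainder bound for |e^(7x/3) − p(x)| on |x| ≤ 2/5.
1372*exp(14/15)/10125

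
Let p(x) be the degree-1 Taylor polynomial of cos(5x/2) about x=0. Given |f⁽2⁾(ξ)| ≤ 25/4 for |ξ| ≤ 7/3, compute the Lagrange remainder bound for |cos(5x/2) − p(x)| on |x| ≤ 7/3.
1225/72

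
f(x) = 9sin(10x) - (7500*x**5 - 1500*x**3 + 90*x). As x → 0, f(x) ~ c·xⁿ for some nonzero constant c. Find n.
7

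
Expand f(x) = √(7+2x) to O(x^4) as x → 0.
sqrt(7) + sqrt(7)*x/7 - sqrt(7)*x**2/98 + sqrt(7)*x**3/686 + O(x**4)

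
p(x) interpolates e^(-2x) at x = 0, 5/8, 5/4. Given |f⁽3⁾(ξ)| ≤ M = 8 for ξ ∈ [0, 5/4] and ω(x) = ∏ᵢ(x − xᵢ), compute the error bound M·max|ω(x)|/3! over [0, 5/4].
125*sqrt(3)/1728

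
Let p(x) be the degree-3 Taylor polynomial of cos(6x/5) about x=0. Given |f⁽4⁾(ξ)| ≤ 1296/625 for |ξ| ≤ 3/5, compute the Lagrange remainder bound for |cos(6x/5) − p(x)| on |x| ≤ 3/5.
4374/390625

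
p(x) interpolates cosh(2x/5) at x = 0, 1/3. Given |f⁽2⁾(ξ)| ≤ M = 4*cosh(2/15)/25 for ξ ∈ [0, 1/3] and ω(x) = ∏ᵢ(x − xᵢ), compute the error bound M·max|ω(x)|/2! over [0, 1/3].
cosh(2/15)/450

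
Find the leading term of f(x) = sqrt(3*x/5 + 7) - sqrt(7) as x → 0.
3*sqrt(7)*x/70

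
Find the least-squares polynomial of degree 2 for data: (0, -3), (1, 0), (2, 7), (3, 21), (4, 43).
-18/7 + (-109/70)x + (45/14)x²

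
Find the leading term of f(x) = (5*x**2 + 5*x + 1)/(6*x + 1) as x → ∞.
5*x/6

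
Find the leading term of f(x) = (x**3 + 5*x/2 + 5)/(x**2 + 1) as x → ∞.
x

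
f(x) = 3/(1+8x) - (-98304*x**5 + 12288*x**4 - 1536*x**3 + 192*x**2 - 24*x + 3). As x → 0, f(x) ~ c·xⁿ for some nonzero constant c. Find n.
6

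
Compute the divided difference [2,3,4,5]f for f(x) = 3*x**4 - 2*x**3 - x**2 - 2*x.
40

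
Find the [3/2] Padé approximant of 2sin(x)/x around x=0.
(2 - 7*x**2/30)/(x**2/20 + 1)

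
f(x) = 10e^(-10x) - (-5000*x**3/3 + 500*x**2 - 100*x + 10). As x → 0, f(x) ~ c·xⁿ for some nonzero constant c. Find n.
4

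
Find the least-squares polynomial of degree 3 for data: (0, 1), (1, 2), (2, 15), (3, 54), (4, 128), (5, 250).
15/14 + (-173/84)x + (11/14)x² + (23/12)x³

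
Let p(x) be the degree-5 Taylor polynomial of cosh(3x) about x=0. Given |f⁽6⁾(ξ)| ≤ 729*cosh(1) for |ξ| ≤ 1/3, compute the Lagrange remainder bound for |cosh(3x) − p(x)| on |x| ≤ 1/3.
cosh(1)/720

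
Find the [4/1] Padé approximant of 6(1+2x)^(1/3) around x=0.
(32*x**4/81 - 128*x**3/135 + 16*x**2/5 + 64*x/5 + 6)/(22*x/15 + 1)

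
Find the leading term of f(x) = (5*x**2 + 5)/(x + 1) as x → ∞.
5*x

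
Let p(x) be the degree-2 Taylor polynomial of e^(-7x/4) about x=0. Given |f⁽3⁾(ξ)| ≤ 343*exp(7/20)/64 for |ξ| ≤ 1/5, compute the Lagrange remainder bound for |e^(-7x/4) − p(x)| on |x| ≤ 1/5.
343*exp(7/20)/48000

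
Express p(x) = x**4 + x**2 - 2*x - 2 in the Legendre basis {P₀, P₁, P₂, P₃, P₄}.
(-22/15)P₀ + (-2)P₁ + (26/21)P₂ + (8/35)P₄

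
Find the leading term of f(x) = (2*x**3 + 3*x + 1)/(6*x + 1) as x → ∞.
x**2/3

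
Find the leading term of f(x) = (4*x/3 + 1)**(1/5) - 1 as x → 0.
4*x/15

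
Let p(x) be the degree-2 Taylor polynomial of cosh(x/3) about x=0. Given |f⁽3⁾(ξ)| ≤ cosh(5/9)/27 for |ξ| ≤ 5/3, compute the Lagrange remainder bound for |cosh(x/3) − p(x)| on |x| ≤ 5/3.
125*cosh(5/9)/4374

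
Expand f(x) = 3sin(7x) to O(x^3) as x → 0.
21*x + O(x**3)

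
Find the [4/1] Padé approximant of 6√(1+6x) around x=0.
(729*x**4/20 - 162*x**3/5 + 243*x**2/5 + 216*x/5 + 6)/(21*x/5 + 1)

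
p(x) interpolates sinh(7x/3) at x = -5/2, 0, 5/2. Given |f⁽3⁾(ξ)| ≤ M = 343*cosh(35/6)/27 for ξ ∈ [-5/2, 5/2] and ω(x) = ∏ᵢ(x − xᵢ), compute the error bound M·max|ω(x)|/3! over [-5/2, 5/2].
42875*sqrt(3)*cosh(35/6)/5832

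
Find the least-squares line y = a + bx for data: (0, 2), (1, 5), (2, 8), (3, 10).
a = 11/5, b = 27/10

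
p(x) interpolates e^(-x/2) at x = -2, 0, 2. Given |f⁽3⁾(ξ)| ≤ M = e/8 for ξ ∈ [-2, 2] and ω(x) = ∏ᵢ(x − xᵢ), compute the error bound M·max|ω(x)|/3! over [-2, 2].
sqrt(3)*e/27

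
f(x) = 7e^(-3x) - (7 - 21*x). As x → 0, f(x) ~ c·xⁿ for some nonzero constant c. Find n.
2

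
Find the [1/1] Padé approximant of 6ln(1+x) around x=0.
6*x/(x/2 + 1)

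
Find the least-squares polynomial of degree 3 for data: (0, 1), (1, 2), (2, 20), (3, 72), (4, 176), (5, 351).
13/14 + (-25/28)x + (-23/28)x² + (3)x³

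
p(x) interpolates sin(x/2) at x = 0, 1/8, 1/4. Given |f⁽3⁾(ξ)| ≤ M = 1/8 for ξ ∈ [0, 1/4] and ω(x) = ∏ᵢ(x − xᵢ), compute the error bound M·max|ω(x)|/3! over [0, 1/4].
sqrt(3)/110592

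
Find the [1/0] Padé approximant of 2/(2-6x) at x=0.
3*x + 1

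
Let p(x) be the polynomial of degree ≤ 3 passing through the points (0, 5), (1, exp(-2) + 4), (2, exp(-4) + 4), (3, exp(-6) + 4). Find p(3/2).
(-1 + 9*exp(2) + 9*exp(4) + 63*exp(6))*exp(-6)/16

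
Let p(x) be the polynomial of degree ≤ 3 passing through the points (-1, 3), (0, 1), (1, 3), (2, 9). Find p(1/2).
3/2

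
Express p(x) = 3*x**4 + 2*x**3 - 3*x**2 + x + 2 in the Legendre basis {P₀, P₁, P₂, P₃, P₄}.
(8/5)P₀ + (11/5)P₁ + (-2/7)P₂ + (4/5)P₃ + (24/35)P₄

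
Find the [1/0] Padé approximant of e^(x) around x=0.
x + 1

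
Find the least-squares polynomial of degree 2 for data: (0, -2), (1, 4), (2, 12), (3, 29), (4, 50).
-57/35 + (123/70)x + (39/14)x²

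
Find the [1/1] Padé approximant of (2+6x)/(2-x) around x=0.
(3*x + 1)/(1 - x/2)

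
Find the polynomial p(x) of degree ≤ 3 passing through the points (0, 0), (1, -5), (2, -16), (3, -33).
-3*x**2 - 2*x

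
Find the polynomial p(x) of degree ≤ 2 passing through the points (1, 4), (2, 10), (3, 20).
2*x**2 + 2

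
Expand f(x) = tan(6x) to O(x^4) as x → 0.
6*x + 72*x**3 + O(x**4)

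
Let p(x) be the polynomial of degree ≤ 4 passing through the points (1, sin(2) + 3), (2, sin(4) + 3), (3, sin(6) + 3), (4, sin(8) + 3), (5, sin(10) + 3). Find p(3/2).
35*sin(4)/32 - 5*sin(10)/128 - 35*sin(6)/64 + 7*sin(8)/32 + 35*sin(2)/128 + 3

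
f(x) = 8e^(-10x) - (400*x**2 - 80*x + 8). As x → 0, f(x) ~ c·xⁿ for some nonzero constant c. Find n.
3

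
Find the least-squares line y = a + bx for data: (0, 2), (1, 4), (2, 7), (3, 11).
a = 3/2, b = 3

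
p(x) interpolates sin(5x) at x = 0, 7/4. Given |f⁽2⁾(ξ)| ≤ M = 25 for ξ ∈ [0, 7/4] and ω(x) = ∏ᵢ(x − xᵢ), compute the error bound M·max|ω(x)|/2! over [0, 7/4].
1225/128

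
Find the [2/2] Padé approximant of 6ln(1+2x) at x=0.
12*x*(x + 1)/(2*x**2/3 + 2*x + 1)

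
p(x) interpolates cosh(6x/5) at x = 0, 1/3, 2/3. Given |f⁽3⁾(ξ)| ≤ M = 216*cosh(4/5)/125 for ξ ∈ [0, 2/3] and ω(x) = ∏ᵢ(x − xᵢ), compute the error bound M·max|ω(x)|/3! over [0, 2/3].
8*sqrt(3)*cosh(4/5)/3375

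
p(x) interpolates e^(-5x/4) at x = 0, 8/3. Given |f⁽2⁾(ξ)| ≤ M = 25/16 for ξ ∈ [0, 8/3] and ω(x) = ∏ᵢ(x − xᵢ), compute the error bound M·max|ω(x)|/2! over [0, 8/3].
25/18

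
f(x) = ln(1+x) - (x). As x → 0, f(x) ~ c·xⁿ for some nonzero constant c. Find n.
2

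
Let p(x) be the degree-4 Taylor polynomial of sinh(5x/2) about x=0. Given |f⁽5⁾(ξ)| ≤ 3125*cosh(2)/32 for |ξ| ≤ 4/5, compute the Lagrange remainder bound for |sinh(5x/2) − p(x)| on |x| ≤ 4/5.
4*cosh(2)/15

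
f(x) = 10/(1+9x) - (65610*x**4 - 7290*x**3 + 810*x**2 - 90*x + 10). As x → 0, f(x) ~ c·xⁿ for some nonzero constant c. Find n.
5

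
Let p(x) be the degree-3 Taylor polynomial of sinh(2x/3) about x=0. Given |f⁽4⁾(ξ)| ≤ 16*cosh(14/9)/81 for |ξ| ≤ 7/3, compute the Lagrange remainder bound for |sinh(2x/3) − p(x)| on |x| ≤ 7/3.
4802*cosh(14/9)/19683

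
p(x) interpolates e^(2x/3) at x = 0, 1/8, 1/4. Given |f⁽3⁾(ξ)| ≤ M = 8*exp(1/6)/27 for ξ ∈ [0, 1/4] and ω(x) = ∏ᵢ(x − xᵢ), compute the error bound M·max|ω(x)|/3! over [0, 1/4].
sqrt(3)*exp(1/6)/46656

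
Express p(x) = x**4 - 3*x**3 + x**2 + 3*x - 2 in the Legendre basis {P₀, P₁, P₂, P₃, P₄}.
(-22/15)P₀ + (6/5)P₁ + (26/21)P₂ + (-6/5)P₃ + (8/35)P₄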